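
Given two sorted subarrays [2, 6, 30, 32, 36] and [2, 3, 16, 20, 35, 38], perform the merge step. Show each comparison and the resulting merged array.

Merging process:

Compare 2 vs 2: take 2 from left. Merged: [2]
Compare 6 vs 2: take 2 from right. Merged: [2, 2]
Compare 6 vs 3: take 3 from right. Merged: [2, 2, 3]
Compare 6 vs 16: take 6 from left. Merged: [2, 2, 3, 6]
Compare 30 vs 16: take 16 from right. Merged: [2, 2, 3, 6, 16]
Compare 30 vs 20: take 20 from right. Merged: [2, 2, 3, 6, 16, 20]
Compare 30 vs 35: take 30 from left. Merged: [2, 2, 3, 6, 16, 20, 30]
Compare 32 vs 35: take 32 from left. Merged: [2, 2, 3, 6, 16, 20, 30, 32]
Compare 36 vs 35: take 35 from right. Merged: [2, 2, 3, 6, 16, 20, 30, 32, 35]
Compare 36 vs 38: take 36 from left. Merged: [2, 2, 3, 6, 16, 20, 30, 32, 35, 36]
Append remaining from right: [38]. Merged: [2, 2, 3, 6, 16, 20, 30, 32, 35, 36, 38]

Final merged array: [2, 2, 3, 6, 16, 20, 30, 32, 35, 36, 38]
Total comparisons: 10

The merged array is [2, 2, 3, 6, 16, 20, 30, 32, 35, 36, 38], requiring 10 comparisons. The merge step runs in O(n) time where n is the total number of elements.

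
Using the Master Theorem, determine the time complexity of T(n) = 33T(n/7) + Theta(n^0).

Master Theorem for T(n) = 33T(n/7) + O(n^0):

a = 33, b = 7, c = 0
log_b(a) = log_7(33) = 1.7968

Case 1: c = 0 < log_7(33) = 1.7968
T(n) = O(n^(log_7 33))

For T(n) = 33T(n/7) + O(n^0): log_7(33) = 1.7968. This is Case 1 of the Master Theorem (c < log_b(a), work dominated by leaves), giving O(n^(log_7 33)).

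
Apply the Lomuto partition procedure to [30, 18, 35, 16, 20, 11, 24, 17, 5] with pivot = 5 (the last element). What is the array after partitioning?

Lomuto partition with pivot = 5:

Initial array: [30, 18, 35, 16, 20, 11, 24, 17, 5]

arr[0]=30 > 5: no swap
arr[1]=18 > 5: no swap
arr[2]=35 > 5: no swap
arr[3]=16 > 5: no swap
arr[4]=20 > 5: no swap
arr[5]=11 > 5: no swap
arr[6]=24 > 5: no swap
arr[7]=17 > 5: no swap

Place pivot at position 0: [5, 18, 35, 16, 20, 11, 24, 17, 30]
Pivot position: 0

After partitioning with pivot 5, the array becomes [5, 18, 35, 16, 20, 11, 24, 17, 30]. The pivot is placed at index 0. All elements to the left of the pivot are <= 5, and all elements to the right are > 5.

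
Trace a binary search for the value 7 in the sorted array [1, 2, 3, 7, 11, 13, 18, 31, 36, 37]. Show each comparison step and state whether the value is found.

Binary search for 7 in [1, 2, 3, 7, 11, 13, 18, 31, 36, 37]:

lo=0, hi=9, mid=4, arr[mid]=11 -> 11 > 7, search left half
lo=0, hi=3, mid=1, arr[mid]=2 -> 2 < 7, search right half
lo=2, hi=3, mid=2, arr[mid]=3 -> 3 < 7, search right half
lo=3, hi=3, mid=3, arr[mid]=7 -> Found target at index 3!

Binary search finds 7 at index 3 after 4 comparisons. The search repeatedly halves the search space by comparing with the middle element.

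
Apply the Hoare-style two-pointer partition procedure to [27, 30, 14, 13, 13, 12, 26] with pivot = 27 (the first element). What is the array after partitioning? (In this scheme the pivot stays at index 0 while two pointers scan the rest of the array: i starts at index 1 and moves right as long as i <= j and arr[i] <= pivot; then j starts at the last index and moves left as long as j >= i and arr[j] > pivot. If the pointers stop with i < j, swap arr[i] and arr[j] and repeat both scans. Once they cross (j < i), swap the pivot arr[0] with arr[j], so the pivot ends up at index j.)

Hoare-style two-pointer partition with pivot = 27:

Initial array: [27, 30, 14, 13, 13, 12, 26]

Pointers start at i = 1, j = 6.
i stops at index 1 (arr[1]=30 > 27), j stops at index 6 (arr[6]=26 <= 27): swap arr[1] and arr[6], array becomes [27, 26, 14, 13, 13, 12, 30]
i ends at 6, j ends at 5: the pointers have crossed (j < i), so scanning stops.

Swap pivot arr[0] with arr[5] to place pivot at position 5: [12, 26, 14, 13, 13, 27, 30]
Pivot position: 5

After partitioning with pivot 27, the array becomes [12, 26, 14, 13, 13, 27, 30]. The pivot is placed at index 5. All elements to the left of the pivot are <= 27, and all elements to the right are > 27.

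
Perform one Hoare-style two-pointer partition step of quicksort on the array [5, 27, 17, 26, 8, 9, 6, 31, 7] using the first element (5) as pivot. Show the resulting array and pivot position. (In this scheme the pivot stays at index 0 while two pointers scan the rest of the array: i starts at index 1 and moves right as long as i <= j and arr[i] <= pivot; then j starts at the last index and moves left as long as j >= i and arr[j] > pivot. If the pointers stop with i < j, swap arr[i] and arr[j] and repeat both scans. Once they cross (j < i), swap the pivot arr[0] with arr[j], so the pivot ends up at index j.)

Hoare-style two-pointer partition with pivot = 5:

Initial array: [5, 27, 17, 26, 8, 9, 6, 31, 7]

Pointers start at i = 1, j = 8.
i ends at 1, j ends at 0: the pointers have crossed (j < i), so scanning stops.

j = 0, so swapping arr[0] with arr[j] leaves the pivot at position 0: [5, 27, 17, 26, 8, 9, 6, 31, 7]
Pivot position: 0

After partitioning with pivot 5, the array becomes [5, 27, 17, 26, 8, 9, 6, 31, 7]. The pivot is placed at index 0. All elements to the left of the pivot are <= 5, and all elements to the right are > 5.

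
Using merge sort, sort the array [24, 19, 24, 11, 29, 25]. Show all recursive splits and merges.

Merge sort trace:

Split: [24, 19, 24, 11, 29, 25] -> [24, 19, 24] and [11, 29, 25]
  Split: [24, 19, 24] -> [24] and [19, 24]
    Split: [19, 24] -> [19] and [24]
    Merge: [19] + [24] -> [19, 24]
  Merge: [24] + [19, 24] -> [19, 24, 24]
  Split: [11, 29, 25] -> [11] and [29, 25]
    Split: [29, 25] -> [29] and [25]
    Merge: [29] + [25] -> [25, 29]
  Merge: [11] + [25, 29] -> [11, 25, 29]
Merge: [19, 24, 24] + [11, 25, 29] -> [11, 19, 24, 24, 25, 29]

Final sorted array: [11, 19, 24, 24, 25, 29]

The merge sort proceeds by recursively splitting the array and merging sorted halves.
After all merges, the sorted array is [11, 19, 24, 24, 25, 29].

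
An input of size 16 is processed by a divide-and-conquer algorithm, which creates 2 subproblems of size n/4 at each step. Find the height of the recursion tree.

For divide and conquer with division factor 4:

Problem sizes at each level:
Level 0: 16
Level 1: 4
Level 2: 1

The root is level 0 and the size-1 base case is level 2 (the tree spans levels 0 through 2, i.e. 3 levels counting the root), so the depth is the number of divisions: log_4(16) = 2

The recursion tree depth is log_4(16) = 2. At each level, the problem size is divided by 4, so it takes 2 divisions to reduce to a base case of size 1. The algorithm makes 2 recursive calls at each level.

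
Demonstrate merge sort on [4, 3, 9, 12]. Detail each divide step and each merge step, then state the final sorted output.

Merge sort trace:

Split: [4, 3, 9, 12] -> [4, 3] and [9, 12]
  Split: [4, 3] -> [4] and [3]
  Merge: [4] + [3] -> [3, 4]
  Split: [9, 12] -> [9] and [12]
  Merge: [9] + [12] -> [9, 12]
Merge: [3, 4] + [9, 12] -> [3, 4, 9, 12]

Final sorted array: [3, 4, 9, 12]

The merge sort proceeds by recursively splitting the array and merging sorted halves.
After all merges, the sorted array is [3, 4, 9, 12].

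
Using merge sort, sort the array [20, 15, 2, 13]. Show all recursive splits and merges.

Merge sort trace:

Split: [20, 15, 2, 13] -> [20, 15] and [2, 13]
  Split: [20, 15] -> [20] and [15]
  Merge: [20] + [15] -> [15, 20]
  Split: [2, 13] -> [2] and [13]
  Merge: [2] + [13] -> [2, 13]
Merge: [15, 20] + [2, 13] -> [2, 13, 15, 20]

Final sorted array: [2, 13, 15, 20]

The merge sort proceeds by recursively splitting the array and merging sorted halves.
After all merges, the sorted array is [2, 13, 15, 20].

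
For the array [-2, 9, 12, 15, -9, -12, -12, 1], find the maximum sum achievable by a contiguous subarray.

Using Kadane's algorithm on [-2, 9, 12, 15, -9, -12, -12, 1]:

Scanning through the array:
Position 1 (value 9): max_ending_here = 9, max_so_far = 9
Position 2 (value 12): max_ending_here = 21, max_so_far = 21
Position 3 (value 15): max_ending_here = 36, max_so_far = 36
Position 4 (value -9): max_ending_here = 27, max_so_far = 36
Position 5 (value -12): max_ending_here = 15, max_so_far = 36
Position 6 (value -12): max_ending_here = 3, max_so_far = 36
Position 7 (value 1): max_ending_here = 4, max_so_far = 36

Maximum subarray: [9, 12, 15]
Maximum sum: 36

The maximum subarray is [9, 12, 15] with sum 36. This subarray runs from index 1 to index 3.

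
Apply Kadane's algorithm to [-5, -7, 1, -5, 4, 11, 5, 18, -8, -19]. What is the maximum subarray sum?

Using Kadane's algorithm on [-5, -7, 1, -5, 4, 11, 5, 18, -8, -19]:

Scanning through the array:
Position 1 (value -7): max_ending_here = -7, max_so_far = -5
Position 2 (value 1): max_ending_here = 1, max_so_far = 1
Position 3 (value -5): max_ending_here = -4, max_so_far = 1
Position 4 (value 4): max_ending_here = 4, max_so_far = 4
Position 5 (value 11): max_ending_here = 15, max_so_far = 15
Position 6 (value 5): max_ending_here = 20, max_so_far = 20
Position 7 (value 18): max_ending_here = 38, max_so_far = 38
Position 8 (value -8): max_ending_here = 30, max_so_far = 38
Position 9 (value -19): max_ending_here = 11, max_so_far = 38

Maximum subarray: [4, 11, 5, 18]
Maximum sum: 38

The maximum subarray is [4, 11, 5, 18] with sum 38. This subarray runs from index 4 to index 7.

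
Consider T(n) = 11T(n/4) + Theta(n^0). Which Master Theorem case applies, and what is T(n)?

Master Theorem for T(n) = 11T(n/4) + O(n^0):

a = 11, b = 4, c = 0
log_b(a) = log_4(11) = 1.7297

Case 1: c = 0 < log_4(11) = 1.7297
T(n) = O(n^(log_4 11))

For T(n) = 11T(n/4) + O(n^0): log_4(11) = 1.7297. This is Case 1 of the Master Theorem (c < log_b(a), work dominated by leaves), giving O(n^(log_4 11)).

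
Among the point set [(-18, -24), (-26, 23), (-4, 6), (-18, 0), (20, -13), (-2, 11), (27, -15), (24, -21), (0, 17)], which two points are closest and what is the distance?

Computing all pairwise distances among 9 points:

d((-18, -24), (-26, 23)) = 47.676
d((-18, -24), (-4, 6)) = 33.1059
d((-18, -24), (-18, 0)) = 24.0
d((-18, -24), (20, -13)) = 39.5601
d((-18, -24), (-2, 11)) = 38.4838
d((-18, -24), (27, -15)) = 45.8912
d((-18, -24), (24, -21)) = 42.107
d((-18, -24), (0, 17)) = 44.7772
d((-26, 23), (-4, 6)) = 27.8029
d((-26, 23), (-18, 0)) = 24.3516
d((-26, 23), (20, -13)) = 58.4123
d((-26, 23), (-2, 11)) = 26.8328
d((-26, 23), (27, -15)) = 65.215
d((-26, 23), (24, -21)) = 66.6033
d((-26, 23), (0, 17)) = 26.6833
d((-4, 6), (-18, 0)) = 15.2315
d((-4, 6), (20, -13)) = 30.6105
d((-4, 6), (-2, 11)) = 5.3852 <-- minimum
d((-4, 6), (27, -15)) = 37.4433
d((-4, 6), (24, -21)) = 38.8973
d((-4, 6), (0, 17)) = 11.7047
d((-18, 0), (20, -13)) = 40.1622
d((-18, 0), (-2, 11)) = 19.4165
d((-18, 0), (27, -15)) = 47.4342
d((-18, 0), (24, -21)) = 46.9574
d((-18, 0), (0, 17)) = 24.7588
d((20, -13), (-2, 11)) = 32.5576
d((20, -13), (27, -15)) = 7.2801
d((20, -13), (24, -21)) = 8.9443
d((20, -13), (0, 17)) = 36.0555
d((-2, 11), (27, -15)) = 38.9487
d((-2, 11), (24, -21)) = 41.2311
d((-2, 11), (0, 17)) = 6.3246
d((27, -15), (24, -21)) = 6.7082
d((27, -15), (0, 17)) = 41.8688
d((24, -21), (0, 17)) = 44.9444

Closest pair: (-4, 6) and (-2, 11) with distance 5.3852

The closest pair is (-4, 6) and (-2, 11) with Euclidean distance 5.3852. For 9 points, brute-force pairwise comparison is shown above. For large n, the divide-and-conquer algorithm (sort by x, recurse on halves, check the dividing strip) achieves O(n log n).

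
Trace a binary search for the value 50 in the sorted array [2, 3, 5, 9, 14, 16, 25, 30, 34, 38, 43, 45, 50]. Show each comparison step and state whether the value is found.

Binary search for 50 in [2, 3, 5, 9, 14, 16, 25, 30, 34, 38, 43, 45, 50]:

lo=0, hi=12, mid=6, arr[mid]=25 -> 25 < 50, search right half
lo=7, hi=12, mid=9, arr[mid]=38 -> 38 < 50, search right half
lo=10, hi=12, mid=11, arr[mid]=45 -> 45 < 50, search right half
lo=12, hi=12, mid=12, arr[mid]=50 -> Found target at index 12!

Binary search finds 50 at index 12 after 4 comparisons. The search repeatedly halves the search space by comparing with the middle element.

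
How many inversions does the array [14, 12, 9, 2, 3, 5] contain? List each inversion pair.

Finding inversions in [14, 12, 9, 2, 3, 5]:

(0, 1): arr[0]=14 > arr[1]=12
(0, 2): arr[0]=14 > arr[2]=9
(0, 3): arr[0]=14 > arr[3]=2
(0, 4): arr[0]=14 > arr[4]=3
(0, 5): arr[0]=14 > arr[5]=5
(1, 2): arr[1]=12 > arr[2]=9
(1, 3): arr[1]=12 > arr[3]=2
(1, 4): arr[1]=12 > arr[4]=3
(1, 5): arr[1]=12 > arr[5]=5
(2, 3): arr[2]=9 > arr[3]=2
(2, 4): arr[2]=9 > arr[4]=3
(2, 5): arr[2]=9 > arr[5]=5

Total inversions: 12

The array has 12 inversion(s): (0,1), (0,2), (0,3), (0,4), (0,5), (1,2), (1,3), (1,4), (1,5), (2,3), (2,4), (2,5). Each pair (i,j) satisfies i < j and arr[i] > arr[j].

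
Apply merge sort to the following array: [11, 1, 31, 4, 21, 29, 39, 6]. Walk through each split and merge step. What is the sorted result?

Merge sort trace:

Split: [11, 1, 31, 4, 21, 29, 39, 6] -> [11, 1, 31, 4] and [21, 29, 39, 6]
  Split: [11, 1, 31, 4] -> [11, 1] and [31, 4]
    Split: [11, 1] -> [11] and [1]
    Merge: [11] + [1] -> [1, 11]
    Split: [31, 4] -> [31] and [4]
    Merge: [31] + [4] -> [4, 31]
  Merge: [1, 11] + [4, 31] -> [1, 4, 11, 31]
  Split: [21, 29, 39, 6] -> [21, 29] and [39, 6]
    Split: [21, 29] -> [21] and [29]
    Merge: [21] + [29] -> [21, 29]
    Split: [39, 6] -> [39] and [6]
    Merge: [39] + [6] -> [6, 39]
  Merge: [21, 29] + [6, 39] -> [6, 21, 29, 39]
Merge: [1, 4, 11, 31] + [6, 21, 29, 39] -> [1, 4, 6, 11, 21, 29, 31, 39]

Final sorted array: [1, 4, 6, 11, 21, 29, 31, 39]

The merge sort proceeds by recursively splitting the array and merging sorted halves.
After all merges, the sorted array is [1, 4, 6, 11, 21, 29, 31, 39].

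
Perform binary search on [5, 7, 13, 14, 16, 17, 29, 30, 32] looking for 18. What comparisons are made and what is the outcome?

Binary search for 18 in [5, 7, 13, 14, 16, 17, 29, 30, 32]:

lo=0, hi=8, mid=4, arr[mid]=16 -> 16 < 18, search right half
lo=5, hi=8, mid=6, arr[mid]=29 -> 29 > 18, search left half
lo=5, hi=5, mid=5, arr[mid]=17 -> 17 < 18, search right half
lo=6 > hi=5, target 18 not found

Binary search determines that 18 is not in the array after 3 comparisons. The search space was exhausted without finding the target.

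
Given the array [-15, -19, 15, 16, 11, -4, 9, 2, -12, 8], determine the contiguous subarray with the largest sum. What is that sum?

Using Kadane's algorithm on [-15, -19, 15, 16, 11, -4, 9, 2, -12, 8]:

Scanning through the array:
Position 1 (value -19): max_ending_here = -19, max_so_far = -15
Position 2 (value 15): max_ending_here = 15, max_so_far = 15
Position 3 (value 16): max_ending_here = 31, max_so_far = 31
Position 4 (value 11): max_ending_here = 42, max_so_far = 42
Position 5 (value -4): max_ending_here = 38, max_so_far = 42
Position 6 (value 9): max_ending_here = 47, max_so_far = 47
Position 7 (value 2): max_ending_here = 49, max_so_far = 49
Position 8 (value -12): max_ending_here = 37, max_so_far = 49
Position 9 (value 8): max_ending_here = 45, max_so_far = 49

Maximum subarray: [15, 16, 11, -4, 9, 2]
Maximum sum: 49

The maximum subarray is [15, 16, 11, -4, 9, 2] with sum 49. This subarray runs from index 2 to index 7.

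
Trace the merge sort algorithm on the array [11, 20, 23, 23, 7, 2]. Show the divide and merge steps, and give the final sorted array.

Merge sort trace:

Split: [11, 20, 23, 23, 7, 2] -> [11, 20, 23] and [23, 7, 2]
  Split: [11, 20, 23] -> [11] and [20, 23]
    Split: [20, 23] -> [20] and [23]
    Merge: [20] + [23] -> [20, 23]
  Merge: [11] + [20, 23] -> [11, 20, 23]
  Split: [23, 7, 2] -> [23] and [7, 2]
    Split: [7, 2] -> [7] and [2]
    Merge: [7] + [2] -> [2, 7]
  Merge: [23] + [2, 7] -> [2, 7, 23]
Merge: [11, 20, 23] + [2, 7, 23] -> [2, 7, 11, 20, 23, 23]

Final sorted array: [2, 7, 11, 20, 23, 23]

The merge sort proceeds by recursively splitting the array and merging sorted halves.
After all merges, the sorted array is [2, 7, 11, 20, 23, 23].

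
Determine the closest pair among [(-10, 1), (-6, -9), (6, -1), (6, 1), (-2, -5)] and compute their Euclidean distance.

Computing all pairwise distances among 5 points:

d((-10, 1), (-6, -9)) = 10.7703
d((-10, 1), (6, -1)) = 16.1245
d((-10, 1), (6, 1)) = 16.0
d((-10, 1), (-2, -5)) = 10.0
d((-6, -9), (6, -1)) = 14.4222
d((-6, -9), (6, 1)) = 15.6205
d((-6, -9), (-2, -5)) = 5.6569
d((6, -1), (6, 1)) = 2.0 <-- minimum
d((6, -1), (-2, -5)) = 8.9443
d((6, 1), (-2, -5)) = 10.0

Closest pair: (6, -1) and (6, 1) with distance 2.0

The closest pair is (6, -1) and (6, 1) with Euclidean distance 2.0. For 5 points, brute-force pairwise comparison is shown above. For large n, the divide-and-conquer algorithm (sort by x, recurse on halves, check the dividing strip) achieves O(n log n).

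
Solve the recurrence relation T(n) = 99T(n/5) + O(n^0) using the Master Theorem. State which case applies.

Master Theorem for T(n) = 99T(n/5) + O(n^0):

a = 99, b = 5, c = 0
log_b(a) = log_5(99) = 2.8551

Case 1: c = 0 < log_5(99) = 2.8551
T(n) = O(n^(log_5 99))

For T(n) = 99T(n/5) + O(n^0): log_5(99) = 2.8551. This is Case 1 of the Master Theorem (c < log_b(a), work dominated by leaves), giving O(n^(log_5 99)).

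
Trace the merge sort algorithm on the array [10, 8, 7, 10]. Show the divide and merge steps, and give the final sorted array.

Merge sort trace:

Split: [10, 8, 7, 10] -> [10, 8] and [7, 10]
  Split: [10, 8] -> [10] and [8]
  Merge: [10] + [8] -> [8, 10]
  Split: [7, 10] -> [7] and [10]
  Merge: [7] + [10] -> [7, 10]
Merge: [8, 10] + [7, 10] -> [7, 8, 10, 10]

Final sorted array: [7, 8, 10, 10]

The merge sort proceeds by recursively splitting the array and merging sorted halves.
After all merges, the sorted array is [7, 8, 10, 10].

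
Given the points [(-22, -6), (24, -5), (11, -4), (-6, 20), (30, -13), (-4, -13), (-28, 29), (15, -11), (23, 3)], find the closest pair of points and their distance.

Computing all pairwise distances among 9 points:

d((-22, -6), (24, -5)) = 46.0109
d((-22, -6), (11, -4)) = 33.0606
d((-22, -6), (-6, 20)) = 30.5287
d((-22, -6), (30, -13)) = 52.469
d((-22, -6), (-4, -13)) = 19.3132
d((-22, -6), (-28, 29)) = 35.5106
d((-22, -6), (15, -11)) = 37.3363
d((-22, -6), (23, 3)) = 45.8912
d((24, -5), (11, -4)) = 13.0384
d((24, -5), (-6, 20)) = 39.0512
d((24, -5), (30, -13)) = 10.0
d((24, -5), (-4, -13)) = 29.1204
d((24, -5), (-28, 29)) = 62.1289
d((24, -5), (15, -11)) = 10.8167
d((24, -5), (23, 3)) = 8.0623 <-- minimum
d((11, -4), (-6, 20)) = 29.4109
d((11, -4), (30, -13)) = 21.0238
d((11, -4), (-4, -13)) = 17.4929
d((11, -4), (-28, 29)) = 51.0882
d((11, -4), (15, -11)) = 8.0623 <-- minimum
d((11, -4), (23, 3)) = 13.8924
d((-6, 20), (30, -13)) = 48.8365
d((-6, 20), (-4, -13)) = 33.0606
d((-6, 20), (-28, 29)) = 23.7697
d((-6, 20), (15, -11)) = 37.4433
d((-6, 20), (23, 3)) = 33.6155
d((30, -13), (-4, -13)) = 34.0
d((30, -13), (-28, 29)) = 71.6101
d((30, -13), (15, -11)) = 15.1327
d((30, -13), (23, 3)) = 17.4642
d((-4, -13), (-28, 29)) = 48.3735
d((-4, -13), (15, -11)) = 19.105
d((-4, -13), (23, 3)) = 31.3847
d((-28, 29), (15, -11)) = 58.7282
d((-28, 29), (23, 3)) = 57.2451
d((15, -11), (23, 3)) = 16.1245

Minimum distance: 8.0623 (tie among 2 pairs: (24, -5) and (23, 3); (11, -4) and (15, -11))

The minimum Euclidean distance is 8.0623. There is a tie: 2 pairs achieve this minimum — (24, -5) and (23, 3); (11, -4) and (15, -11). Any of these is a valid closest pair. For 9 points, brute-force pairwise comparison is shown above. For large n, the divide-and-conquer algorithm (sort by x, recurse on halves, check the dividing strip) achieves O(n log n).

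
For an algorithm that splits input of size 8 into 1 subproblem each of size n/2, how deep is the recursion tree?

For divide and conquer with division factor 2:

Problem sizes at each level:
Level 0: 8
Level 1: 4
Level 2: 2
Level 3: 1

The root is level 0 and the size-1 base case is level 3 (the tree spans levels 0 through 3, i.e. 4 levels counting the root), so the depth is the number of divisions: log_2(8) = 3

The recursion tree depth is log_2(8) = 3. At each level, the problem size is divided by 2, so it takes 3 divisions to reduce to a base case of size 1. The algorithm makes 1 recursive call at each level.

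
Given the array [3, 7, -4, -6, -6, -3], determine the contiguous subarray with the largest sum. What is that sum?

Using Kadane's algorithm on [3, 7, -4, -6, -6, -3]:

Scanning through the array:
Position 1 (value 7): max_ending_here = 10, max_so_far = 10
Position 2 (value -4): max_ending_here = 6, max_so_far = 10
Position 3 (value -6): max_ending_here = 0, max_so_far = 10
Position 4 (value -6): max_ending_here = -6, max_so_far = 10
Position 5 (value -3): max_ending_here = -3, max_so_far = 10

Maximum subarray: [3, 7]
Maximum sum: 10

The maximum subarray is [3, 7] with sum 10. This subarray runs from index 0 to index 1.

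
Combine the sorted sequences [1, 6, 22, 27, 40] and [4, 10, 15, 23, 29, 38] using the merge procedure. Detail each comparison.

Merging process:

Compare 1 vs 4: take 1 from left. Merged: [1]
Compare 6 vs 4: take 4 from right. Merged: [1, 4]
Compare 6 vs 10: take 6 from left. Merged: [1, 4, 6]
Compare 22 vs 10: take 10 from right. Merged: [1, 4, 6, 10]
Compare 22 vs 15: take 15 from right. Merged: [1, 4, 6, 10, 15]
Compare 22 vs 23: take 22 from left. Merged: [1, 4, 6, 10, 15, 22]
Compare 27 vs 23: take 23 from right. Merged: [1, 4, 6, 10, 15, 22, 23]
Compare 27 vs 29: take 27 from left. Merged: [1, 4, 6, 10, 15, 22, 23, 27]
Compare 40 vs 29: take 29 from right. Merged: [1, 4, 6, 10, 15, 22, 23, 27, 29]
Compare 40 vs 38: take 38 from right. Merged: [1, 4, 6, 10, 15, 22, 23, 27, 29, 38]
Append remaining from left: [40]. Merged: [1, 4, 6, 10, 15, 22, 23, 27, 29, 38, 40]

Final merged array: [1, 4, 6, 10, 15, 22, 23, 27, 29, 38, 40]
Total comparisons: 10

The merged array is [1, 4, 6, 10, 15, 22, 23, 27, 29, 38, 40], requiring 10 comparisons. The merge step runs in O(n) time where n is the total number of elements.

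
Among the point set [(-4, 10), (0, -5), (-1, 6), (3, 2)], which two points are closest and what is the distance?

Computing all pairwise distances among 4 points:

d((-4, 10), (0, -5)) = 15.5242
d((-4, 10), (-1, 6)) = 5.0 <-- minimum
d((-4, 10), (3, 2)) = 10.6301
d((0, -5), (-1, 6)) = 11.0454
d((0, -5), (3, 2)) = 7.6158
d((-1, 6), (3, 2)) = 5.6569

Closest pair: (-4, 10) and (-1, 6) with distance 5.0

The closest pair is (-4, 10) and (-1, 6) with Euclidean distance 5.0. For 4 points, brute-force pairwise comparison is shown above. For large n, the divide-and-conquer algorithm (sort by x, recurse on halves, check the dividing strip) achieves O(n log n).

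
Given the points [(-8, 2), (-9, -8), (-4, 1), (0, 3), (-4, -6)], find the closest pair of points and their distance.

Computing all pairwise distances among 5 points:

d((-8, 2), (-9, -8)) = 10.0499
d((-8, 2), (-4, 1)) = 4.1231 <-- minimum
d((-8, 2), (0, 3)) = 8.0623
d((-8, 2), (-4, -6)) = 8.9443
d((-9, -8), (-4, 1)) = 10.2956
d((-9, -8), (0, 3)) = 14.2127
d((-9, -8), (-4, -6)) = 5.3852
d((-4, 1), (0, 3)) = 4.4721
d((-4, 1), (-4, -6)) = 7.0
d((0, 3), (-4, -6)) = 9.8489

Closest pair: (-8, 2) and (-4, 1) with distance 4.1231

The closest pair is (-8, 2) and (-4, 1) with Euclidean distance 4.1231. For 5 points, brute-force pairwise comparison is shown above. For large n, the divide-and-conquer algorithm (sort by x, recurse on halves, check the dividing strip) achieves O(n log n).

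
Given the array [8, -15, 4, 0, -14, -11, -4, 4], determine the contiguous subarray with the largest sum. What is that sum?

Using Kadane's algorithm on [8, -15, 4, 0, -14, -11, -4, 4]:

Scanning through the array:
Position 1 (value -15): max_ending_here = -7, max_so_far = 8
Position 2 (value 4): max_ending_here = 4, max_so_far = 8
Position 3 (value 0): max_ending_here = 4, max_so_far = 8
Position 4 (value -14): max_ending_here = -10, max_so_far = 8
Position 5 (value -11): max_ending_here = -11, max_so_far = 8
Position 6 (value -4): max_ending_here = -4, max_so_far = 8
Position 7 (value 4): max_ending_here = 4, max_so_far = 8

Maximum subarray: [8]
Maximum sum: 8

The maximum subarray is [8] with sum 8. This subarray runs from index 0 to index 0.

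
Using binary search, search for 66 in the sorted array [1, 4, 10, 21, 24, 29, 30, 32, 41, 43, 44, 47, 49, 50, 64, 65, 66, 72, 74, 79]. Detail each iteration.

Binary search for 66 in [1, 4, 10, 21, 24, 29, 30, 32, 41, 43, 44, 47, 49, 50, 64, 65, 66, 72, 74, 79]:

lo=0, hi=19, mid=9, arr[mid]=43 -> 43 < 66, search right half
lo=10, hi=19, mid=14, arr[mid]=64 -> 64 < 66, search right half
lo=15, hi=19, mid=17, arr[mid]=72 -> 72 > 66, search left half
lo=15, hi=16, mid=15, arr[mid]=65 -> 65 < 66, search right half
lo=16, hi=16, mid=16, arr[mid]=66 -> Found target at index 16!

Binary search finds 66 at index 16 after 5 comparisons. The search repeatedly halves the search space by comparing with the middle element.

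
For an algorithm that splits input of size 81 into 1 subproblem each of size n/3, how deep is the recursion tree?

For divide and conquer with division factor 3:

Problem sizes at each level:
Level 0: 81
Level 1: 27
Level 2: 9
Level 3: 3
Level 4: 1

The root is level 0 and the size-1 base case is level 4 (the tree spans levels 0 through 4, i.e. 5 levels counting the root), so the depth is the number of divisions: log_3(81) = 4

The recursion tree depth is log_3(81) = 4. At each level, the problem size is divided by 3, so it takes 4 divisions to reduce to a base case of size 1. The algorithm makes 1 recursive call at each level.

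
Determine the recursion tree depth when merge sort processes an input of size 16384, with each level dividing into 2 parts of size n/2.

For divide and conquer with division factor 2:

Problem sizes at each level:
Level 0: 16384
Level 1: 8192
Level 2: 4096
Level 3: 2048
Level 4: 1024
Level 5: 512
Level 6: 256
Level 7: 128
Level 8: 64
Level 9: 32
Level 10: 16
Level 11: 8
Level 12: 4
Level 13: 2
Level 14: 1

The root is level 0 and the size-1 base case is level 14 (the tree spans levels 0 through 14, i.e. 15 levels counting the root), so the depth is the number of divisions: log_2(16384) = 14

The recursion tree depth is log_2(16384) = 14. At each level, the problem size is divided by 2, so it takes 14 divisions to reduce to a base case of size 1. The algorithm makes 2 recursive calls at each level.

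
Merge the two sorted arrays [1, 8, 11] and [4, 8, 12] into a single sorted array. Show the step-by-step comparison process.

Merging process:

Compare 1 vs 4: take 1 from left. Merged: [1]
Compare 8 vs 4: take 4 from right. Merged: [1, 4]
Compare 8 vs 8: take 8 from left. Merged: [1, 4, 8]
Compare 11 vs 8: take 8 from right. Merged: [1, 4, 8, 8]
Compare 11 vs 12: take 11 from left. Merged: [1, 4, 8, 8, 11]
Append remaining from right: [12]. Merged: [1, 4, 8, 8, 11, 12]

Final merged array: [1, 4, 8, 8, 11, 12]
Total comparisons: 5

The merged array is [1, 4, 8, 8, 11, 12], requiring 5 comparisons. The merge step runs in O(n) time where n is the total number of elements.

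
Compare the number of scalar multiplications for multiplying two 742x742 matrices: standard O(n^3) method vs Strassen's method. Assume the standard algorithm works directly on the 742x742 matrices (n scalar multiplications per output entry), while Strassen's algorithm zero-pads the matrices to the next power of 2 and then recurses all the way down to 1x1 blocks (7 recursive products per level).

Matrix multiplication for 742x742 matrices:

Strassen's algorithm requires power-of-2 dimensions. Pad 742x742 to 1024x1024 (next power of 2).

Standard algorithm: 742^3 = 408518488 multiplications
Strassen's algorithm: 7^(log2(1024)) = 7^10 = 282475249 multiplications
Savings: 408518488 - 282475249 = 126043239 multiplications

Standard: 408518488 multiplications (742^3). Strassen: 282475249 multiplications (7^10, after padding to 1024x1024). Strassen reduces 8 recursive multiplications to 7 at each level.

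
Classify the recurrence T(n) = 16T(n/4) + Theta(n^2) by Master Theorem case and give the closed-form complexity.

Master Theorem for T(n) = 16T(n/4) + O(n^2):

a = 16, b = 4, c = 2
log_b(a) = log_4(16) = 2.0000

Case 2: c = 2 = log_4(16) = 2.0000
T(n) = O(n^2 log n) = O(n^2 log n)

For T(n) = 16T(n/4) + O(n^2): log_4(16) = 2.0000. This is Case 2 of the Master Theorem (c = log_b(a), equal work at all levels), giving O(n^2 log n).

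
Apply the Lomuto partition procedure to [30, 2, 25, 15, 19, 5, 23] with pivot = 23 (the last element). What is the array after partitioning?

Lomuto partition with pivot = 23:

Initial array: [30, 2, 25, 15, 19, 5, 23]

arr[0]=30 > 23: no swap
arr[1]=2 <= 23: swap with position 0, array becomes [2, 30, 25, 15, 19, 5, 23]
arr[2]=25 > 23: no swap
arr[3]=15 <= 23: swap with position 1, array becomes [2, 15, 25, 30, 19, 5, 23]
arr[4]=19 <= 23: swap with position 2, array becomes [2, 15, 19, 30, 25, 5, 23]
arr[5]=5 <= 23: swap with position 3, array becomes [2, 15, 19, 5, 25, 30, 23]

Place pivot at position 4: [2, 15, 19, 5, 23, 30, 25]
Pivot position: 4

After partitioning with pivot 23, the array becomes [2, 15, 19, 5, 23, 30, 25]. The pivot is placed at index 4. All elements to the left of the pivot are <= 23, and all elements to the right are > 23.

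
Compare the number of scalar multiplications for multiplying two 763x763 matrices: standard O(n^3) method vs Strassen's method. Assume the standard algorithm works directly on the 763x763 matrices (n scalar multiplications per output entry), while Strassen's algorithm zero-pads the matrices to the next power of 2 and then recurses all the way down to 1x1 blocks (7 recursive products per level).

Matrix multiplication for 763x763 matrices:

Strassen's algorithm requires power-of-2 dimensions. Pad 763x763 to 1024x1024 (next power of 2).

Standard algorithm: 763^3 = 444194947 multiplications
Strassen's algorithm: 7^(log2(1024)) = 7^10 = 282475249 multiplications
Savings: 444194947 - 282475249 = 161719698 multiplications

Standard: 444194947 multiplications (763^3). Strassen: 282475249 multiplications (7^10, after padding to 1024x1024). Strassen reduces 8 recursive multiplications to 7 at each level.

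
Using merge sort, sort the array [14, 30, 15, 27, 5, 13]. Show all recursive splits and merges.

Merge sort trace:

Split: [14, 30, 15, 27, 5, 13] -> [14, 30, 15] and [27, 5, 13]
  Split: [14, 30, 15] -> [14] and [30, 15]
    Split: [30, 15] -> [30] and [15]
    Merge: [30] + [15] -> [15, 30]
  Merge: [14] + [15, 30] -> [14, 15, 30]
  Split: [27, 5, 13] -> [27] and [5, 13]
    Split: [5, 13] -> [5] and [13]
    Merge: [5] + [13] -> [5, 13]
  Merge: [27] + [5, 13] -> [5, 13, 27]
Merge: [14, 15, 30] + [5, 13, 27] -> [5, 13, 14, 15, 27, 30]

Final sorted array: [5, 13, 14, 15, 27, 30]

The merge sort proceeds by recursively splitting the array and merging sorted halves.
After all merges, the sorted array is [5, 13, 14, 15, 27, 30].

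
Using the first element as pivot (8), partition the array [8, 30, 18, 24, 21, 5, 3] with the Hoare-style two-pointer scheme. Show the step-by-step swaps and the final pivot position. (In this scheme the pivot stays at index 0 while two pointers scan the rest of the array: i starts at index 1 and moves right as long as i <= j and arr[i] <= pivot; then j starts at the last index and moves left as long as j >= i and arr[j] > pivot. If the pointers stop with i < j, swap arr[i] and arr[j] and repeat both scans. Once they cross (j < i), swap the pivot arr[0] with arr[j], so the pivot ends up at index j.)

Hoare-style two-pointer partition with pivot = 8:

Initial array: [8, 30, 18, 24, 21, 5, 3]

Pointers start at i = 1, j = 6.
i stops at index 1 (arr[1]=30 > 8), j stops at index 6 (arr[6]=3 <= 8): swap arr[1] and arr[6], array becomes [8, 3, 18, 24, 21, 5, 30]
i stops at index 2 (arr[2]=18 > 8), j stops at index 5 (arr[5]=5 <= 8): swap arr[2] and arr[5], array becomes [8, 3, 5, 24, 21, 18, 30]
i ends at 3, j ends at 2: the pointers have crossed (j < i), so scanning stops.

Swap pivot arr[0] with arr[2] to place pivot at position 2: [5, 3, 8, 24, 21, 18, 30]
Pivot position: 2

After partitioning with pivot 8, the array becomes [5, 3, 8, 24, 21, 18, 30]. The pivot is placed at index 2. All elements to the left of the pivot are <= 8, and all elements to the right are > 8.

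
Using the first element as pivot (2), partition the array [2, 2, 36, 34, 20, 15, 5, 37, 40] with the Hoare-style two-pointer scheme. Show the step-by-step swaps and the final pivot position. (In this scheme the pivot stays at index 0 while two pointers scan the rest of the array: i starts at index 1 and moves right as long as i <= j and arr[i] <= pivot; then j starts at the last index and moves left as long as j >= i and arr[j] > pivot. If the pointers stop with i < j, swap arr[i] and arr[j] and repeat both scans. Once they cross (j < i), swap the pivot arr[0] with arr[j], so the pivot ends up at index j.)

Hoare-style two-pointer partition with pivot = 2:

Initial array: [2, 2, 36, 34, 20, 15, 5, 37, 40]

Pointers start at i = 1, j = 8.
i ends at 2, j ends at 1: the pointers have crossed (j < i), so scanning stops.

Swap pivot arr[0] with arr[1] to place pivot at position 1: [2, 2, 36, 34, 20, 15, 5, 37, 40]
Pivot position: 1

After partitioning with pivot 2, the array becomes [2, 2, 36, 34, 20, 15, 5, 37, 40]. The pivot is placed at index 1. All elements to the left of the pivot are <= 2, and all elements to the right are > 2.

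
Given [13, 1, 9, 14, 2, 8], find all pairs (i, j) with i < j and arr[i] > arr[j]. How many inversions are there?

Finding inversions in [13, 1, 9, 14, 2, 8]:

(0, 1): arr[0]=13 > arr[1]=1
(0, 2): arr[0]=13 > arr[2]=9
(0, 4): arr[0]=13 > arr[4]=2
(0, 5): arr[0]=13 > arr[5]=8
(2, 4): arr[2]=9 > arr[4]=2
(2, 5): arr[2]=9 > arr[5]=8
(3, 4): arr[3]=14 > arr[4]=2
(3, 5): arr[3]=14 > arr[5]=8

Total inversions: 8

The array has 8 inversion(s): (0,1), (0,2), (0,4), (0,5), (2,4), (2,5), (3,4), (3,5). Each pair (i,j) satisfies i < j and arr[i] > arr[j].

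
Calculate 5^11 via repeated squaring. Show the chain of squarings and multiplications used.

Computing 5^11 by squaring (build up from 5^1; each line after the first costs one multiplication):

5^1 = 5
5^2 = (5^1)^2 = 5^2 = 25
5^4 = (5^2)^2 = 25^2 = 625
5^5 = 5 * 5^4 = 5 * 625 = 3125
5^10 = (5^5)^2 = 3125^2 = 9765625
5^11 = 5 * 5^10 = 5 * 9765625 = 48828125

Result: 48828125
Multiplications needed: 5 (5 lines after 5^1)

5^11 = 48828125. Using exponentiation by squaring, this requires 5 multiplications. The key idea: if the exponent is even, square the half-power; if odd, multiply by the base once.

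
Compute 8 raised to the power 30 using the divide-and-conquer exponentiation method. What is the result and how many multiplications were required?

Computing 8^30 by squaring (build up from 8^1; each line after the first costs one multiplication):

8^1 = 8
8^2 = (8^1)^2 = 8^2 = 64
8^3 = 8 * 8^2 = 8 * 64 = 512
8^6 = (8^3)^2 = 512^2 = 262144
8^7 = 8 * 8^6 = 8 * 262144 = 2097152
8^14 = (8^7)^2 = 2097152^2 = 4398046511104
8^15 = 8 * 8^14 = 8 * 4398046511104 = 35184372088832
8^30 = (8^15)^2 = 35184372088832^2 = 1237940039285380274899124224

Result: 1237940039285380274899124224
Multiplications needed: 7 (7 lines after 8^1)

8^30 = 1237940039285380274899124224. Using exponentiation by squaring, this requires 7 multiplications. The key idea: if the exponent is even, square the half-power; if odd, multiply by the base once.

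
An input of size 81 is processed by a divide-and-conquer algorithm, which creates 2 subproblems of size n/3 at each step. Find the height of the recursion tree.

For divide and conquer with division factor 3:

Problem sizes at each level:
Level 0: 81
Level 1: 27
Level 2: 9
Level 3: 3
Level 4: 1

The root is level 0 and the size-1 base case is level 4 (the tree spans levels 0 through 4, i.e. 5 levels counting the root), so the depth is the number of divisions: log_3(81) = 4

The recursion tree depth is log_3(81) = 4. At each level, the problem size is divided by 3, so it takes 4 divisions to reduce to a base case of size 1. The algorithm makes 2 recursive calls at each level.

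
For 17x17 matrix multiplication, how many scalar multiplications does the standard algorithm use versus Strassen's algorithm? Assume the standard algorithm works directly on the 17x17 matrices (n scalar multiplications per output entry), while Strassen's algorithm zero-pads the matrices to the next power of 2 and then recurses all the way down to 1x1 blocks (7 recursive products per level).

Matrix multiplication for 17x17 matrices:

Strassen's algorithm requires power-of-2 dimensions. Pad 17x17 to 32x32 (next power of 2).

Standard algorithm: 17^3 = 4913 multiplications
Strassen's algorithm: 7^(log2(32)) = 7^5 = 16807 multiplications
Difference: 4913 - 16807 = -11894 (Strassen uses MORE here due to padding overhead — for small or just-over-power-of-2 n, padding can outweigh the per-level savings)

Standard: 4913 multiplications (17^3). Strassen: 16807 multiplications (7^5, after padding to 32x32). Strassen reduces 8 recursive multiplications to 7 at each level.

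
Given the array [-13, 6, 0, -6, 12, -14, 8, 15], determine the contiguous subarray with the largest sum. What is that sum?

Using Kadane's algorithm on [-13, 6, 0, -6, 12, -14, 8, 15]:

Scanning through the array:
Position 1 (value 6): max_ending_here = 6, max_so_far = 6
Position 2 (value 0): max_ending_here = 6, max_so_far = 6
Position 3 (value -6): max_ending_here = 0, max_so_far = 6
Position 4 (value 12): max_ending_here = 12, max_so_far = 12
Position 5 (value -14): max_ending_here = -2, max_so_far = 12
Position 6 (value 8): max_ending_here = 8, max_so_far = 12
Position 7 (value 15): max_ending_here = 23, max_so_far = 23

Maximum subarray: [8, 15]
Maximum sum: 23

The maximum subarray is [8, 15] with sum 23. This subarray runs from index 6 to index 7.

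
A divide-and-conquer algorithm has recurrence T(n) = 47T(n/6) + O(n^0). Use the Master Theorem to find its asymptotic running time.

Master Theorem for T(n) = 47T(n/6) + O(n^0):

a = 47, b = 6, c = 0
log_b(a) = log_6(47) = 2.1488

Case 1: c = 0 < log_6(47) = 2.1488
T(n) = O(n^(log_6 47))

For T(n) = 47T(n/6) + O(n^0): log_6(47) = 2.1488. This is Case 1 of the Master Theorem (c < log_b(a), work dominated by leaves), giving O(n^(log_6 47)).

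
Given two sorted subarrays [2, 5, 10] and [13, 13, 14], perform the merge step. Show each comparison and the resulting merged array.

Merging process:

Compare 2 vs 13: take 2 from left. Merged: [2]
Compare 5 vs 13: take 5 from left. Merged: [2, 5]
Compare 10 vs 13: take 10 from left. Merged: [2, 5, 10]
Append remaining from right: [13, 13, 14]. Merged: [2, 5, 10, 13, 13, 14]

Final merged array: [2, 5, 10, 13, 13, 14]
Total comparisons: 3

The merged array is [2, 5, 10, 13, 13, 14], requiring 3 comparisons. The merge step runs in O(n) time where n is the total number of elements.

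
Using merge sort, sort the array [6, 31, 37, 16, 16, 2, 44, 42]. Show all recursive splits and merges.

Merge sort trace:

Split: [6, 31, 37, 16, 16, 2, 44, 42] -> [6, 31, 37, 16] and [16, 2, 44, 42]
  Split: [6, 31, 37, 16] -> [6, 31] and [37, 16]
    Split: [6, 31] -> [6] and [31]
    Merge: [6] + [31] -> [6, 31]
    Split: [37, 16] -> [37] and [16]
    Merge: [37] + [16] -> [16, 37]
  Merge: [6, 31] + [16, 37] -> [6, 16, 31, 37]
  Split: [16, 2, 44, 42] -> [16, 2] and [44, 42]
    Split: [16, 2] -> [16] and [2]
    Merge: [16] + [2] -> [2, 16]
    Split: [44, 42] -> [44] and [42]
    Merge: [44] + [42] -> [42, 44]
  Merge: [2, 16] + [42, 44] -> [2, 16, 42, 44]
Merge: [6, 16, 31, 37] + [2, 16, 42, 44] -> [2, 6, 16, 16, 31, 37, 42, 44]

Final sorted array: [2, 6, 16, 16, 31, 37, 42, 44]

The merge sort proceeds by recursively splitting the array and merging sorted halves.
After all merges, the sorted array is [2, 6, 16, 16, 31, 37, 42, 44].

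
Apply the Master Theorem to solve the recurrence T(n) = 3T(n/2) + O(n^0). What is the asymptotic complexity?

Master Theorem for T(n) = 3T(n/2) + O(n^0):

a = 3, b = 2, c = 0
log_b(a) = log_2(3) = 1.5850

Case 1: c = 0 < log_2(3) = 1.5850
T(n) = O(n^(log_2 3))

For T(n) = 3T(n/2) + O(n^0): log_2(3) = 1.5850. This is Case 1 of the Master Theorem (c < log_b(a), work dominated by leaves), giving O(n^(log_2 3)).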